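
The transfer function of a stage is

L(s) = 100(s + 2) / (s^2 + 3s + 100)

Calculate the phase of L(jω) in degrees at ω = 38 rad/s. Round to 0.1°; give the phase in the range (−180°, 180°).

At s = jω = j38:
zero (s+2): 2 + j38 → |·| = √(2²+38²) = √1448 ≈ 38.053, ∠ = arctan(38/2) ≈ 86.99°
quadratic: (j38)² + 3·j38 + 100 = -1344 + j114 → |·| ≈ 1348.8, ∠ ≈ 175.15°
∠L = 86.99° − 175.15° = -88.16°

-88.2°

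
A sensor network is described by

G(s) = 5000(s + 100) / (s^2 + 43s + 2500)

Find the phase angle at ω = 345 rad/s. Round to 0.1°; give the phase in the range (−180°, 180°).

At s = jω = j345:
zero (s+100): 100 + j345 → |·| = √(100²+345²) = √129025 ≈ 359.2, ∠ = arctan(345/100) ≈ 73.84°
quadratic: (j345)² + 43·j345 + 2500 = -116525 + j14835 → |·| ≈ 1.1747e+05, ∠ ≈ 172.74°
∠G = 73.84° − 172.74° = -98.90°

-98.9°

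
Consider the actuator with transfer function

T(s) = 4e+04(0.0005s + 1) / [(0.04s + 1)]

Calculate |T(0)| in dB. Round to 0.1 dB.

92.0 dB

T(0) = 4e+04 · 1 / 1 = 40000
20 log₁₀(40000) ≈ 92.04 dB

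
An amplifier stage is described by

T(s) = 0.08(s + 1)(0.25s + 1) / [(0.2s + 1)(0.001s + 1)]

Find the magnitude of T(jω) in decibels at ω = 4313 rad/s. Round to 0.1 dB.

39.8 dB

At ω = 4313 rad/s:
zero (1 + j4313·1) = 1 + j4313 → |·| ≈ 4313, ∠ ≈ 89.99°
zero (1 + j4313·0.25) = 1 + j1078.25 → |·| ≈ 1078.3, ∠ ≈ 89.95°
pole (1 + j4313·0.2) = 1 + j862.6 → |·| ≈ 862.6, ∠ ≈ 89.93°
pole (1 + j4313·0.001) = 1 + j4.313 → |·| ≈ 4.4274, ∠ ≈ 76.95°
|T| = 0.08 · 4313 · 1078.3 / (862.6 · 4.4274) ≈ 97.421
Gain = 20 log₁₀(97.421) ≈ 39.77 dB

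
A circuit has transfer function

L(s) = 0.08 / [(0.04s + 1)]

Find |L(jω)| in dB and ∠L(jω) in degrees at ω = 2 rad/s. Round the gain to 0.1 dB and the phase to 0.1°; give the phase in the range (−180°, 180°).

-22.0 dB, -4.6°

At ω = 2 rad/s:
pole (1 + j2·0.04) = 1 + j0.08 → |·| ≈ 1.0032, ∠ ≈ 4.57°
|L| = 0.08 · 1 / (1.0032) ≈ 0.079745
Gain = 20 log₁₀(0.079745) ≈ -21.97 dB
∠L = (0°) − (4.57°) = -4.57°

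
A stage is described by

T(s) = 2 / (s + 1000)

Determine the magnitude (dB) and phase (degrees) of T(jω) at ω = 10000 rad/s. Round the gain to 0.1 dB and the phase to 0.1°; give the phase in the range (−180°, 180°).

-74.0 dB, -84.3°

At s = jω = j10000:
pole (s+1000): 1000 + j10000 → |·| = √(1000²+10000²) = √101000000 ≈ 10050, ∠ = arctan(10000/1000) ≈ 84.29°
|T| = 2 / 10050 ≈ 0.000199
Gain = 20 log₁₀(0.000199) ≈ -74.02 dB
∠T = 0.00° − 84.29° = -84.29°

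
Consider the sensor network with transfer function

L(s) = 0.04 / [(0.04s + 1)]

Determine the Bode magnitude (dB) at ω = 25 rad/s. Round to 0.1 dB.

At ω = 25 rad/s:
pole (1 + j25·0.04) = 1 + j1 → |·| ≈ 1.4142, ∠ ≈ 45.00°
|L| = 0.04 · 1 / (1.4142) ≈ 0.028285
Gain = 20 log₁₀(0.028285) ≈ -30.97 dB

-31.0 dB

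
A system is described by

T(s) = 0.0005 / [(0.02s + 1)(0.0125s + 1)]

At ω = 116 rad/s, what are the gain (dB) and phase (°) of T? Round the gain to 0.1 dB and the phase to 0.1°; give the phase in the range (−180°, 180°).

At ω = 116 rad/s:
pole (1 + j116·0.02) = 1 + j2.32 → |·| ≈ 2.5263, ∠ ≈ 66.68°
pole (1 + j116·0.0125) = 1 + j1.45 → |·| ≈ 1.7614, ∠ ≈ 55.41°
|T| = 0.0005 · 1 / (2.5263 · 1.7614) ≈ 0.00011236
Gain = 20 log₁₀(0.00011236) ≈ -78.99 dB
∠T = (0°) − (66.68° + 55.41°) = -122.09°

-79.0 dB, -122.1°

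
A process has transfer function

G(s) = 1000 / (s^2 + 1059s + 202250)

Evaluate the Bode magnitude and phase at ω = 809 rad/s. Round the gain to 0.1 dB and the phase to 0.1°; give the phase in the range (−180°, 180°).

-59.7 dB, -117.8°

Substitute s = j809:
Numerator: 1000 = 1000 + j0
Denominator: (j809)^2 + 1059(j809) + 202250 = -452231 + j856731
|N| = √(1000² + 0²) ≈ 1000, ∠N ≈ 0.00°
|D| = √(452231² + 856731²) ≈ 9.6876e+05, ∠D ≈ 117.83°
|G| = 1000 / 9.6876e+05 ≈ 0.0010322
Gain = 20 log₁₀(0.0010322) ≈ -59.72 dB
∠G = 0.00° − 117.83° = -117.83°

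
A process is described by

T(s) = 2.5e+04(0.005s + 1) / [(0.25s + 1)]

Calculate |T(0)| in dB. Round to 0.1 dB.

88.0 dB

T(0) = 2.5e+04 · 1 / 1 = 25000
20 log₁₀(25000) ≈ 87.96 dB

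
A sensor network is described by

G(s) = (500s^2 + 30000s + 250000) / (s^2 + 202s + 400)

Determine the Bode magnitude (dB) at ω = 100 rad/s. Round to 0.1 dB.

48.0 dB

Substitute s = j100:
Numerator: 500(j100)^2 + 30000(j100) + 250000 = -4750000 + j3000000
Denominator: (j100)^2 + 202(j100) + 400 = -9600 + j20200
|N| = √(4750000² + 3000000²) ≈ 5.6181e+06, ∠N ≈ 147.72°
|D| = √(9600² + 20200²) ≈ 22365, ∠D ≈ 115.42°
|G| = 5.6181e+06 / 22365 ≈ 251.2
Gain = 20 log₁₀(251.2) ≈ 48.00 dB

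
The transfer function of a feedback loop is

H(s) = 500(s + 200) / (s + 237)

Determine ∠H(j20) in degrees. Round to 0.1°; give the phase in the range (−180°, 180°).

0.9°

At s = jω = j20:
zero (s+200): 200 + j20 → |·| = √(200²+20²) = √40400 ≈ 201, ∠ = arctan(20/200) ≈ 5.71°
pole (s+237): 237 + j20 → |·| = √(237²+20²) = √56569 ≈ 237.84, ∠ = arctan(20/237) ≈ 4.82°
∠H = 5.71° − 4.82° = 0.89°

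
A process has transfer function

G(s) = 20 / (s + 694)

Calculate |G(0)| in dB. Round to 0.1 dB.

-30.8 dB

G(0) = 20 / 694 ≈ 0.028818
20 log₁₀(0.028818) ≈ -30.81 dB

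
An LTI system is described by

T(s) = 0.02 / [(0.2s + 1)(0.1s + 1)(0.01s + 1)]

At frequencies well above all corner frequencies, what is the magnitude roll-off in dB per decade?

-60 dB/decade

Each pole contributes −20 dB/decade at high frequency; each zero contributes +20 dB/decade.
Net: 0 zero(s) − 3 pole(s) → -60 dB/decade.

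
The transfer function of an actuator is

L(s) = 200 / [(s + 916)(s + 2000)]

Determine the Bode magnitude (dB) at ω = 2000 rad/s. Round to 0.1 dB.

At s = jω = j2000:
pole (s+916): 916 + j2000 → |·| = √(916²+2000²) = √4839056 ≈ 2199.8, ∠ = arctan(2000/916) ≈ 65.39°
pole (s+2000): 2000 + j2000 → |·| = √(2000²+2000²) = √8000000 ≈ 2828.4, ∠ = arctan(2000/2000) ≈ 45.00°
|L| = 200 / 6.2219e+06 ≈ 3.2145e-05
Gain = 20 log₁₀(3.2145e-05) ≈ -89.86 dB

-89.9 dB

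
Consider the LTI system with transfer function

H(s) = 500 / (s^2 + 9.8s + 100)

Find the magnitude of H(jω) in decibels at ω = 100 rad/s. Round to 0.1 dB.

-26.0 dB

At s = jω = j100:
quadratic: (j100)² + 9.8·j100 + 100 = -9900 + j980 → |·| ≈ 9948.4, ∠ ≈ 174.35°
|H| = 500 / 9948.4 ≈ 0.050259
Gain = 20 log₁₀(0.050259) ≈ -25.98 dB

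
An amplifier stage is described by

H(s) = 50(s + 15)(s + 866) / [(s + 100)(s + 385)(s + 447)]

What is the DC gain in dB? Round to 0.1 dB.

-28.5 dB

H(0) = 50·15·866 / (100·385·447) ≈ 0.037741
20 log₁₀(0.037741) ≈ -28.46 dB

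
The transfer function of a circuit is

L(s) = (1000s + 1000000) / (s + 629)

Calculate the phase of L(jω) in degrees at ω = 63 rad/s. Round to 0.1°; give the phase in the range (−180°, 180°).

Substitute s = j63:
Numerator: 1000(j63) + 1000000 = 1000000 + j63000
Denominator: (j63) + 629 = 629 + j63
|N| = √(1000000² + 63000²) ≈ 1.002e+06, ∠N ≈ 3.60°
|D| = √(629² + 63²) ≈ 632.15, ∠D ≈ 5.72°
∠L = 3.60° − 5.72° = -2.12°

-2.1°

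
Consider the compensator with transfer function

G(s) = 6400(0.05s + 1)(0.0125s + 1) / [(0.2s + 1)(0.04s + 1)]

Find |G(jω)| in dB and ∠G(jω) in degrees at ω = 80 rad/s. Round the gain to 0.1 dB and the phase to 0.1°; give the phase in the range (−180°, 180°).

At ω = 80 rad/s:
zero (1 + j80·0.05) = 1 + j4 → |·| ≈ 4.1231, ∠ ≈ 75.96°
zero (1 + j80·0.0125) = 1 + j1 → |·| ≈ 1.4142, ∠ ≈ 45.00°
pole (1 + j80·0.2) = 1 + j16 → |·| ≈ 16.031, ∠ ≈ 86.42°
pole (1 + j80·0.04) = 1 + j3.2 → |·| ≈ 3.3526, ∠ ≈ 72.65°
|G| = 6400 · 4.1231 · 1.4142 / (16.031 · 3.3526) ≈ 694.34
Gain = 20 log₁₀(694.34) ≈ 56.83 dB
∠G = (75.96° + 45.00°) − (86.42° + 72.65°) = -38.11°

56.8 dB, -38.1°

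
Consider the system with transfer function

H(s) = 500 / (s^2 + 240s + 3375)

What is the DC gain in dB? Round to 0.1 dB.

-16.6 dB

H(0) = 500 / 3375 ≈ 0.14815
20 log₁₀(0.14815) ≈ -16.59 dB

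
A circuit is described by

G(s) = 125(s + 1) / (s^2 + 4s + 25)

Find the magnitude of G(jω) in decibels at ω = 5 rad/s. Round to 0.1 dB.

At s = jω = j5:
zero (s+1): 1 + j5 → |·| = √(1²+5²) = √26 ≈ 5.099, ∠ = arctan(5/1) ≈ 78.69°
quadratic: (j5)² + 4·j5 + 25 = 0 + j20 → |·| ≈ 20, ∠ ≈ 90.00°
|G| = 125 · 5.099 / 20 ≈ 31.869
Gain = 20 log₁₀(31.869) ≈ 30.07 dB

30.1 dB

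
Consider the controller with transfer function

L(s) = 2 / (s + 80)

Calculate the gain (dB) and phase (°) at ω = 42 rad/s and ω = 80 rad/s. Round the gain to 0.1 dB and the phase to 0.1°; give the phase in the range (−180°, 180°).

Substitute s = j42:
Numerator: 2 = 2 + j0
Denominator: (j42) + 80 = 80 + j42
|N| = √(2² + 0²) ≈ 2, ∠N ≈ 0.00°
|D| = √(80² + 42²) ≈ 90.355, ∠D ≈ 27.70°
|L| = 2 / 90.355 ≈ 0.022135
Gain = 20 log₁₀(0.022135) ≈ -33.10 dB
∠L = 0.00° − 27.70° = -27.70°

Substitute s = j80:
Numerator: 2 = 2 + j0
Denominator: (j80) + 80 = 80 + j80
|N| = √(2² + 0²) ≈ 2, ∠N ≈ 0.00°
|D| = √(80² + 80²) ≈ 113.14, ∠D ≈ 45.00°
|L| = 2 / 113.14 ≈ 0.017677
Gain = 20 log₁₀(0.017677) ≈ -35.05 dB
∠L = 0.00° − 45.00° = -45.00°

ω = 42: -33.1 dB, -27.7°; ω = 80: -35.1 dB, -45.0°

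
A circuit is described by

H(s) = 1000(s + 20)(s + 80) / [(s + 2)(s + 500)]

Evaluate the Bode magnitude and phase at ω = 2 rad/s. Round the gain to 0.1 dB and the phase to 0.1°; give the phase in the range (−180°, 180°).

61.1 dB, -38.1°

At s = jω = j2:
zero (s+20): 20 + j2 → |·| = √(20²+2²) = √404 ≈ 20.1, ∠ = arctan(2/20) ≈ 5.71°
zero (s+80): 80 + j2 → |·| = √(80²+2²) = √6404 ≈ 80.025, ∠ = arctan(2/80) ≈ 1.43°
pole (s+2): 2 + j2 → |·| = √(2²+2²) = √8 ≈ 2.8284, ∠ = arctan(2/2) ≈ 45.00°
pole (s+500): 500 + j2 → |·| = √(500²+2²) = √250004 ≈ 500, ∠ = arctan(2/500) ≈ 0.23°
|H| = 1000 · 1608.5 / 1414.2 ≈ 1137.4
Gain = 20 log₁₀(1137.4) ≈ 61.12 dB
∠H = 7.14° − 45.23° = -38.09°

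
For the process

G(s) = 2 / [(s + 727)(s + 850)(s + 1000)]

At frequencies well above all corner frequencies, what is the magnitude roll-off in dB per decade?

-60 dB/decade

Each pole contributes −20 dB/decade at high frequency; each zero contributes +20 dB/decade.
Net: 0 zero(s) − 3 pole(s) → -60 dB/decade.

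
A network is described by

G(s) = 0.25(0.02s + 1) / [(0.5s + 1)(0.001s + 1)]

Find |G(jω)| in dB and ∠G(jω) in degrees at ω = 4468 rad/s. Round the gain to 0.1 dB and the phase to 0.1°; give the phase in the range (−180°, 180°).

At ω = 4468 rad/s:
zero (1 + j4468·0.02) = 1 + j89.36 → |·| ≈ 89.366, ∠ ≈ 89.36°
pole (1 + j4468·0.5) = 1 + j2234 → |·| ≈ 2234, ∠ ≈ 89.97°
pole (1 + j4468·0.001) = 1 + j4.468 → |·| ≈ 4.5785, ∠ ≈ 77.38°
|G| = 0.25 · 89.366 / (2234 · 4.5785) ≈ 0.0021843
Gain = 20 log₁₀(0.0021843) ≈ -53.21 dB
∠G = (89.36°) − (89.97° + 77.38°) = -77.99°

-53.2 dB, -78.0°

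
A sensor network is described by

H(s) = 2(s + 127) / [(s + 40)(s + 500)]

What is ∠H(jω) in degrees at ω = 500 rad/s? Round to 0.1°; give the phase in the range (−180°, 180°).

-54.7°

At s = jω = j500:
zero (s+127): 127 + j500 → |·| = √(127²+500²) = √266129 ≈ 515.88, ∠ = arctan(500/127) ≈ 75.75°
pole (s+40): 40 + j500 → |·| = √(40²+500²) = √251600 ≈ 501.6, ∠ = arctan(500/40) ≈ 85.43°
pole (s+500): 500 + j500 → |·| = √(500²+500²) = √500000 ≈ 707.11, ∠ = arctan(500/500) ≈ 45.00°
∠H = 75.75° − 130.43° = -54.68°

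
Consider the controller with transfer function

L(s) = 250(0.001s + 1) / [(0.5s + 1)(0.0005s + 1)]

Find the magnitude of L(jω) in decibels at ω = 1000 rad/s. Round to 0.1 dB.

At ω = 1000 rad/s:
zero (1 + j1000·0.001) = 1 + j1 → |·| ≈ 1.4142, ∠ ≈ 45.00°
pole (1 + j1000·0.5) = 1 + j500 → |·| ≈ 500, ∠ ≈ 89.89°
pole (1 + j1000·0.0005) = 1 + j0.5 → |·| ≈ 1.118, ∠ ≈ 26.57°
|L| = 250 · 1.4142 / (500 · 1.118) ≈ 0.63247
Gain = 20 log₁₀(0.63247) ≈ -3.98 dB

-4.0 dB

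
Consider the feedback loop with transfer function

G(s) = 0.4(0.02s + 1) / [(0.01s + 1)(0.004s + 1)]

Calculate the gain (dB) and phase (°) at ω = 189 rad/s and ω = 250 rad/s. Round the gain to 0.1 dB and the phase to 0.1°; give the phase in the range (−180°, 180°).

ω = 189: -4.7 dB, -24.0°; ω = 250: -5.4 dB, -34.5°

At ω = 189 rad/s:
zero (1 + j189·0.02) = 1 + j3.78 → |·| ≈ 3.91, ∠ ≈ 75.18°
pole (1 + j189·0.01) = 1 + j1.89 → |·| ≈ 2.1382, ∠ ≈ 62.12°
pole (1 + j189·0.004) = 1 + j0.756 → |·| ≈ 1.2536, ∠ ≈ 37.09°
|G| = 0.4 · 3.91 / (2.1382 · 1.2536) ≈ 0.58348
Gain = 20 log₁₀(0.58348) ≈ -4.68 dB
∠G = (75.18°) − (62.12° + 37.09°) = -24.03°

At ω = 250 rad/s:
zero (1 + j250·0.02) = 1 + j5 → |·| ≈ 5.099, ∠ ≈ 78.69°
pole (1 + j250·0.01) = 1 + j2.5 → |·| ≈ 2.6926, ∠ ≈ 68.20°
pole (1 + j250·0.004) = 1 + j1 → |·| ≈ 1.4142, ∠ ≈ 45.00°
|G| = 0.4 · 5.099 / (2.6926 · 1.4142) ≈ 0.53563
Gain = 20 log₁₀(0.53563) ≈ -5.42 dB
∠G = (78.69°) − (68.20° + 45.00°) = -34.51°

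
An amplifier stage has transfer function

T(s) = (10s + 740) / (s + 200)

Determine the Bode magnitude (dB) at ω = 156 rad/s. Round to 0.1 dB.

Substitute s = j156:
Numerator: 10(j156) + 740 = 740 + j1560
Denominator: (j156) + 200 = 200 + j156
|N| = √(740² + 1560²) ≈ 1726.6, ∠N ≈ 64.62°
|D| = √(200² + 156²) ≈ 253.65, ∠D ≈ 37.95°
|T| = 1726.6 / 253.65 ≈ 6.807
Gain = 20 log₁₀(6.807) ≈ 16.66 dB

16.7 dB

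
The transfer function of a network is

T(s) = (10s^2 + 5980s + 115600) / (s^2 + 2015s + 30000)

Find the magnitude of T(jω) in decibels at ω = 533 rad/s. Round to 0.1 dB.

11.6 dB

Substitute s = j533:
Numerator: 10(j533)^2 + 5980(j533) + 115600 = -2725290 + j3187340
Denominator: (j533)^2 + 2015(j533) + 30000 = -254089 + j1073995
|N| = √(2725290² + 3187340²) ≈ 4.1936e+06, ∠N ≈ 130.53°
|D| = √(254089² + 1073995²) ≈ 1.1036e+06, ∠D ≈ 103.31°
|T| = 4.1936e+06 / 1.1036e+06 ≈ 3.7999
Gain = 20 log₁₀(3.7999) ≈ 11.60 dB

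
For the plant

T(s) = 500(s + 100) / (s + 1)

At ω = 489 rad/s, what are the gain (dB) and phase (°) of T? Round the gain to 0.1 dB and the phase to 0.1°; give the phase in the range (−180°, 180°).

At s = jω = j489:
zero (s+100): 100 + j489 → |·| = √(100²+489²) = √249121 ≈ 499.12, ∠ = arctan(489/100) ≈ 78.44°
pole (s+1): 1 + j489 → |·| = √(1²+489²) = √239122 ≈ 489, ∠ = arctan(489/1) ≈ 89.88°
|T| = 500 · 499.12 / 489 ≈ 510.35
Gain = 20 log₁₀(510.35) ≈ 54.16 dB
∠T = 78.44° − 89.88° = -11.44°

54.2 dB, -11.4°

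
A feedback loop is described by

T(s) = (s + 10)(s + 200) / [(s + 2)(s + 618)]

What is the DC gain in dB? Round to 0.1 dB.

T(0) = 1·10·200 / (2·618) ≈ 1.6181
20 log₁₀(1.6181) ≈ 4.18 dB

4.2 dB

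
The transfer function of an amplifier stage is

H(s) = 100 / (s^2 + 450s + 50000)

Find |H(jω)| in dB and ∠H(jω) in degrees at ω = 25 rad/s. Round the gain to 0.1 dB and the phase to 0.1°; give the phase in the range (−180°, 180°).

-54.1 dB, -12.8°

Substitute s = j25:
Numerator: 100 = 100 + j0
Denominator: (j25)^2 + 450(j25) + 50000 = 49375 + j11250
|N| = √(100² + 0²) ≈ 100, ∠N ≈ 0.00°
|D| = √(49375² + 11250²) ≈ 50640, ∠D ≈ 12.84°
|H| = 100 / 50640 ≈ 0.0019747
Gain = 20 log₁₀(0.0019747) ≈ -54.09 dB
∠H = 0.00° − 12.84° = -12.84°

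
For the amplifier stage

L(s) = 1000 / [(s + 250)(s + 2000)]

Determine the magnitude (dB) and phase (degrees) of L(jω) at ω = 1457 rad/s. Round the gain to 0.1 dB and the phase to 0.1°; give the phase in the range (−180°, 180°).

-71.3 dB, -116.3°

At s = jω = j1457:
pole (s+250): 250 + j1457 → |·| = √(250²+1457²) = √2185349 ≈ 1478.3, ∠ = arctan(1457/250) ≈ 80.26°
pole (s+2000): 2000 + j1457 → |·| = √(2000²+1457²) = √6122849 ≈ 2474.4, ∠ = arctan(1457/2000) ≈ 36.07°
|L| = 1000 / 3.6579e+06 ≈ 0.00027338
Gain = 20 log₁₀(0.00027338) ≈ -71.26 dB
∠L = 0.00° − 116.33° = -116.33°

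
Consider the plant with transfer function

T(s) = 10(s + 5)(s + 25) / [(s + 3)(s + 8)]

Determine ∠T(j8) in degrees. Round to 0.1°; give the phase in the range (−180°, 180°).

-38.7°

At s = jω = j8:
zero (s+5): 5 + j8 → |·| = √(5²+8²) = √89 ≈ 9.434, ∠ = arctan(8/5) ≈ 57.99°
zero (s+25): 25 + j8 → |·| = √(25²+8²) = √689 ≈ 26.249, ∠ = arctan(8/25) ≈ 17.74°
pole (s+3): 3 + j8 → |·| = √(3²+8²) = √73 ≈ 8.544, ∠ = arctan(8/3) ≈ 69.44°
pole (s+8): 8 + j8 → |·| = √(8²+8²) = √128 ≈ 11.314, ∠ = arctan(8/8) ≈ 45.00°
∠T = 75.73° − 114.44° = -38.71°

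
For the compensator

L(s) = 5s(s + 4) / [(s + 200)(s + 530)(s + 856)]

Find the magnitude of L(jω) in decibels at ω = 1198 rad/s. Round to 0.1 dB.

-50.3 dB

At s = jω = j1198:
zero (s+4): 4 + j1198 → |·| = √(4²+1198²) = √1435220 ≈ 1198, ∠ = arctan(1198/4) ≈ 89.81°
zero at origin: s = j1198 → |·| = 1198, ∠ = 90.00°
pole (s+200): 200 + j1198 → |·| = √(200²+1198²) = √1475204 ≈ 1214.6, ∠ = arctan(1198/200) ≈ 80.52°
pole (s+530): 530 + j1198 → |·| = √(530²+1198²) = √1716104 ≈ 1310, ∠ = arctan(1198/530) ≈ 66.14°
pole (s+856): 856 + j1198 → |·| = √(856²+1198²) = √2167940 ≈ 1472.4, ∠ = arctan(1198/856) ≈ 54.45°
|L| = 5 · 1.4352e+06 / 2.3428e+09 ≈ 0.003063
Gain = 20 log₁₀(0.003063) ≈ -50.28 dB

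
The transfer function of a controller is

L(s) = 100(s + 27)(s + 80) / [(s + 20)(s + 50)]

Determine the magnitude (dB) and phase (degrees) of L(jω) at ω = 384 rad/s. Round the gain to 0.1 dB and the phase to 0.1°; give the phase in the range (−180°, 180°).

At s = jω = j384:
zero (s+27): 27 + j384 → |·| = √(27²+384²) = √148185 ≈ 384.95, ∠ = arctan(384/27) ≈ 85.98°
zero (s+80): 80 + j384 → |·| = √(80²+384²) = √153856 ≈ 392.24, ∠ = arctan(384/80) ≈ 78.23°
pole (s+20): 20 + j384 → |·| = √(20²+384²) = √147856 ≈ 384.52, ∠ = arctan(384/20) ≈ 87.02°
pole (s+50): 50 + j384 → |·| = √(50²+384²) = √149956 ≈ 387.24, ∠ = arctan(384/50) ≈ 82.58°
|L| = 100 · 1.5099e+05 / 1.489e+05 ≈ 101.4
Gain = 20 log₁₀(101.4) ≈ 40.12 dB
∠L = 164.21° − 169.60° = -5.39°

40.1 dB, -5.4°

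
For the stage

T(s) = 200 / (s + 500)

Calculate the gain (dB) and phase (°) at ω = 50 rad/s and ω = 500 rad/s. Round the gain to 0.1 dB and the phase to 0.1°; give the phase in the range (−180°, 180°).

ω = 50: -8.0 dB, -5.7°; ω = 500: -11.0 dB, -45.0°

At s = jω = j50:
pole (s+500): 500 + j50 → |·| = √(500²+50²) = √252500 ≈ 502.49, ∠ = arctan(50/500) ≈ 5.71°
|T| = 200 / 502.49 ≈ 0.39802
Gain = 20 log₁₀(0.39802) ≈ -8.00 dB
∠T = 0.00° − 5.71° = -5.71°

At s = jω = j500:
pole (s+500): 500 + j500 → |·| = √(500²+500²) = √500000 ≈ 707.11, ∠ = arctan(500/500) ≈ 45.00°
|T| = 200 / 707.11 ≈ 0.28284
Gain = 20 log₁₀(0.28284) ≈ -10.97 dB
∠T = 0.00° − 45.00° = -45.00°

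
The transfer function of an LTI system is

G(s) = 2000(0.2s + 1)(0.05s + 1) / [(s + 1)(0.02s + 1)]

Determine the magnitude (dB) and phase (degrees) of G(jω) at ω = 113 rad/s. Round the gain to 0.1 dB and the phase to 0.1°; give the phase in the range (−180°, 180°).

59.4 dB, 11.8°

At ω = 113 rad/s:
zero (1 + j113·0.2) = 1 + j22.6 → |·| ≈ 22.622, ∠ ≈ 87.47°
zero (1 + j113·0.05) = 1 + j5.65 → |·| ≈ 5.7378, ∠ ≈ 79.96°
pole (1 + j113·1) = 1 + j113 → |·| ≈ 113, ∠ ≈ 89.49°
pole (1 + j113·0.02) = 1 + j2.26 → |·| ≈ 2.4714, ∠ ≈ 66.13°
|G| = 2000 · 22.622 · 5.7378 / (113 · 2.4714) ≈ 929.58
Gain = 20 log₁₀(929.58) ≈ 59.37 dB
∠G = (87.47° + 79.96°) − (89.49° + 66.13°) = 11.81°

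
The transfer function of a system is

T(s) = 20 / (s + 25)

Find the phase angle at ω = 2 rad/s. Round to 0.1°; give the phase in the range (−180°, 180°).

Substitute s = j2:
Numerator: 20 = 20 + j0
Denominator: (j2) + 25 = 25 + j2
|N| = √(20² + 0²) ≈ 20, ∠N ≈ 0.00°
|D| = √(25² + 2²) ≈ 25.08, ∠D ≈ 4.57°
∠T = 0.00° − 4.57° = -4.57°

-4.6°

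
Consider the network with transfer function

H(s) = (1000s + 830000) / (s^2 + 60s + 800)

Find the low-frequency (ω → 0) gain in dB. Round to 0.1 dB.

H(0) = 830000 / 800 = 1037.5
20 log₁₀(1037.5) ≈ 60.32 dB

60.3 dB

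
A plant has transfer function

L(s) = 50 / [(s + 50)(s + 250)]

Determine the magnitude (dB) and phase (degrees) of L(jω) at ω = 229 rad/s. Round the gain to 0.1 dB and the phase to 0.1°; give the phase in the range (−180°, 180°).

At s = jω = j229:
pole (s+50): 50 + j229 → |·| = √(50²+229²) = √54941 ≈ 234.39, ∠ = arctan(229/50) ≈ 77.68°
pole (s+250): 250 + j229 → |·| = √(250²+229²) = √114941 ≈ 339.03, ∠ = arctan(229/250) ≈ 42.49°
|L| = 50 / 79465 ≈ 0.00062921
Gain = 20 log₁₀(0.00062921) ≈ -64.02 dB
∠L = 0.00° − 120.17° = -120.17°

-64.0 dB, -120.2°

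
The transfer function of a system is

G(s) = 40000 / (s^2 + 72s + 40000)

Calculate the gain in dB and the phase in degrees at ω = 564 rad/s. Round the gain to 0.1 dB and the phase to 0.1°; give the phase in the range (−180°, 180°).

At s = jω = j564:
quadratic: (j564)² + 72·j564 + 40000 = -278096 + j40608 → |·| ≈ 2.8105e+05, ∠ ≈ 171.69°
|G| = 40000 / 2.8105e+05 ≈ 0.14232
Gain = 20 log₁₀(0.14232) ≈ -16.93 dB
∠G = 0.00° − 171.69° = -171.69°

-16.9 dB, -171.7°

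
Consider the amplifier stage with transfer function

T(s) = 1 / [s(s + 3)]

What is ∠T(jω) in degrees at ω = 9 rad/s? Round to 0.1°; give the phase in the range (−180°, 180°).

At s = jω = j9:
pole (s+3): 3 + j9 → |·| = √(3²+9²) = √90 ≈ 9.4868, ∠ = arctan(9/3) ≈ 71.57°
pole at origin: |s| = 9, ∠ = 90.00° (in denominator)
∠T = 0.00° − 161.57° = -161.57°

-161.6°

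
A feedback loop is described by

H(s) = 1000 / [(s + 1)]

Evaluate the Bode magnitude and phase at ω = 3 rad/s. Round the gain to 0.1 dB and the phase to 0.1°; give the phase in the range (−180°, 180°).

50.0 dB, -71.6°

At ω = 3 rad/s:
pole (1 + j3·1) = 1 + j3 → |·| ≈ 3.1623, ∠ ≈ 71.57°
|H| = 1000 · 1 / (3.1623) ≈ 316.23
Gain = 20 log₁₀(316.23) ≈ 50.00 dB
∠H = (0°) − (71.57°) = -71.57°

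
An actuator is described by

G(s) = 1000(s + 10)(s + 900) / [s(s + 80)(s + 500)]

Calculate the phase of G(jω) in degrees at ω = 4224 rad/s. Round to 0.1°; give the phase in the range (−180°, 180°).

At s = jω = j4224:
zero (s+10): 10 + j4224 → |·| = √(10²+4224²) = √17842276 ≈ 4224, ∠ = arctan(4224/10) ≈ 89.86°
zero (s+900): 900 + j4224 → |·| = √(900²+4224²) = √18652176 ≈ 4318.8, ∠ = arctan(4224/900) ≈ 77.97°
pole (s+80): 80 + j4224 → |·| = √(80²+4224²) = √17848576 ≈ 4224.8, ∠ = arctan(4224/80) ≈ 88.91°
pole (s+500): 500 + j4224 → |·| = √(500²+4224²) = √18092176 ≈ 4253.5, ∠ = arctan(4224/500) ≈ 83.25°
pole at origin: |s| = 4224, ∠ = 90.00° (in denominator)
∠G = 167.83° − 262.16° = -94.33°

-94.3°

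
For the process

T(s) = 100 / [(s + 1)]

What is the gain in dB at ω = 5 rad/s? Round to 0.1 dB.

25.9 dB

At ω = 5 rad/s:
pole (1 + j5·1) = 1 + j5 → |·| ≈ 5.099, ∠ ≈ 78.69°
|T| = 100 · 1 / (5.099) ≈ 19.612
Gain = 20 log₁₀(19.612) ≈ 25.85 dB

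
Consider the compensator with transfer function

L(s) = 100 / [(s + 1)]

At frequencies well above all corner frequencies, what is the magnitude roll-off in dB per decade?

-20 dB/decade

Each pole contributes −20 dB/decade at high frequency; each zero contributes +20 dB/decade.
Net: 0 zero(s) − 1 pole(s) → -20 dB/decade.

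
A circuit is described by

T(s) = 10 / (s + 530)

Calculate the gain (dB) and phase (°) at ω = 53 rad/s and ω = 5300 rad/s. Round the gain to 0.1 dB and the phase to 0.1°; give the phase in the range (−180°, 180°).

At s = jω = j53:
pole (s+530): 530 + j53 → |·| = √(530²+53²) = √283709 ≈ 532.64, ∠ = arctan(53/530) ≈ 5.71°
|T| = 10 / 532.64 ≈ 0.018774
Gain = 20 log₁₀(0.018774) ≈ -34.53 dB
∠T = 0.00° − 5.71° = -5.71°

At s = jω = j5300:
pole (s+530): 530 + j5300 → |·| = √(530²+5300²) = √28370900 ≈ 5326.4, ∠ = arctan(5300/530) ≈ 84.29°
|T| = 10 / 5326.4 ≈ 0.0018774
Gain = 20 log₁₀(0.0018774) ≈ -54.53 dB
∠T = 0.00° − 84.29° = -84.29°

ω = 53: -34.5 dB, -5.7°; ω = 5300: -54.5 dB, -84.3°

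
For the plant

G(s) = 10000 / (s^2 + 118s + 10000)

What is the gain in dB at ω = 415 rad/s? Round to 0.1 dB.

At s = jω = j415:
quadratic: (j415)² + 118·j415 + 10000 = -162225 + j48970 → |·| ≈ 1.6946e+05, ∠ ≈ 163.20°
|G| = 10000 / 1.6946e+05 ≈ 0.059011
Gain = 20 log₁₀(0.059011) ≈ -24.58 dB

-24.6 dB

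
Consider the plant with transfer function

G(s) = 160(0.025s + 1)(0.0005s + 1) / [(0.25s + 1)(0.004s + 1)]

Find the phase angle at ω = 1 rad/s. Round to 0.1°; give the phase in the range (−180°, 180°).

-12.8°

At ω = 1 rad/s:
zero (1 + j1·0.025) = 1 + j0.025 → |·| ≈ 1.0003, ∠ ≈ 1.43°
zero (1 + j1·0.0005) = 1 + j0.0005 → |·| ≈ 1, ∠ ≈ 0.03°
pole (1 + j1·0.25) = 1 + j0.25 → |·| ≈ 1.0308, ∠ ≈ 14.04°
pole (1 + j1·0.004) = 1 + j0.004 → |·| ≈ 1, ∠ ≈ 0.23°
∠G = (1.43° + 0.03°) − (14.04° + 0.23°) = -12.81°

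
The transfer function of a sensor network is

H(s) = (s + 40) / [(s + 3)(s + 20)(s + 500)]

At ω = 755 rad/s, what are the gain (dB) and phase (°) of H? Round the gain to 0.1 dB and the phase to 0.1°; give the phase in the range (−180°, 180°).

At s = jω = j755:
zero (s+40): 40 + j755 → |·| = √(40²+755²) = √571625 ≈ 756.06, ∠ = arctan(755/40) ≈ 86.97°
pole (s+3): 3 + j755 → |·| = √(3²+755²) = √570034 ≈ 755.01, ∠ = arctan(755/3) ≈ 89.77°
pole (s+20): 20 + j755 → |·| = √(20²+755²) = √570425 ≈ 755.26, ∠ = arctan(755/20) ≈ 88.48°
pole (s+500): 500 + j755 → |·| = √(500²+755²) = √820025 ≈ 905.55, ∠ = arctan(755/500) ≈ 56.49°
|H| = 1 · 756.06 / 5.1637e+08 ≈ 1.4642e-06
Gain = 20 log₁₀(1.4642e-06) ≈ -116.69 dB
∠H = 86.97° − 234.74° = -147.77°

-116.7 dB, -147.8°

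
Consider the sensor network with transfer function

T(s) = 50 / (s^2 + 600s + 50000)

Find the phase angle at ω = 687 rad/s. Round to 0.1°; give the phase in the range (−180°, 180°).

Substitute s = j687:
Numerator: 50 = 50 + j0
Denominator: (j687)^2 + 600(j687) + 50000 = -421969 + j412200
|N| = √(50² + 0²) ≈ 50, ∠N ≈ 0.00°
|D| = √(421969² + 412200²) ≈ 5.8989e+05, ∠D ≈ 135.67°
∠T = 0.00° − 135.67° = -135.67°

-135.7°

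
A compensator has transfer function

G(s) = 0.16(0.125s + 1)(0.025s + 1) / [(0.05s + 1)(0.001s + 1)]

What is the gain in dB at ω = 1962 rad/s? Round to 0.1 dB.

At ω = 1962 rad/s:
zero (1 + j1962·0.125) = 1 + j245.25 → |·| ≈ 245.25, ∠ ≈ 89.77°
zero (1 + j1962·0.025) = 1 + j49.05 → |·| ≈ 49.06, ∠ ≈ 88.83°
pole (1 + j1962·0.05) = 1 + j98.1 → |·| ≈ 98.105, ∠ ≈ 89.42°
pole (1 + j1962·0.001) = 1 + j1.962 → |·| ≈ 2.2021, ∠ ≈ 62.99°
|G| = 0.16 · 245.25 · 49.06 / (98.105 · 2.2021) ≈ 8.911
Gain = 20 log₁₀(8.911) ≈ 19.00 dB

19.0 dB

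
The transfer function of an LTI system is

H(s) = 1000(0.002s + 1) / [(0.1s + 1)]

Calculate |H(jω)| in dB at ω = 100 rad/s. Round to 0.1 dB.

40.1 dB

At ω = 100 rad/s:
zero (1 + j100·0.002) = 1 + j0.2 → |·| ≈ 1.0198, ∠ ≈ 11.31°
pole (1 + j100·0.1) = 1 + j10 → |·| ≈ 10.05, ∠ ≈ 84.29°
|H| = 1000 · 1.0198 / (10.05) ≈ 101.47
Gain = 20 log₁₀(101.47) ≈ 40.13 dB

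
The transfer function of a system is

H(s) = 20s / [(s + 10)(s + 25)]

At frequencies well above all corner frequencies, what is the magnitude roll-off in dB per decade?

Each pole contributes −20 dB/decade at high frequency; each zero contributes +20 dB/decade.
Net: 1 zero(s) − 2 pole(s) → -20 dB/decade.

-20 dB/decade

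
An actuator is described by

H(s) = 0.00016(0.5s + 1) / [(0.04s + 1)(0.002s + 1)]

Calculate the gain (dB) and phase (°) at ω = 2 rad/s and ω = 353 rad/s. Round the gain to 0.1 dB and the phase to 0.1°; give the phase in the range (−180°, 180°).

At ω = 2 rad/s:
zero (1 + j2·0.5) = 1 + j1 → |·| ≈ 1.4142, ∠ ≈ 45.00°
pole (1 + j2·0.04) = 1 + j0.08 → |·| ≈ 1.0032, ∠ ≈ 4.57°
pole (1 + j2·0.002) = 1 + j0.004 → |·| ≈ 1, ∠ ≈ 0.23°
|H| = 0.00016 · 1.4142 / (1.0032 · 1) ≈ 0.00022555
Gain = 20 log₁₀(0.00022555) ≈ -72.94 dB
∠H = (45.00°) − (4.57° + 0.23°) = 40.20°

At ω = 353 rad/s:
zero (1 + j353·0.5) = 1 + j176.5 → |·| ≈ 176.5, ∠ ≈ 89.68°
pole (1 + j353·0.04) = 1 + j14.12 → |·| ≈ 14.155, ∠ ≈ 85.95°
pole (1 + j353·0.002) = 1 + j0.706 → |·| ≈ 1.2241, ∠ ≈ 35.22°
|H| = 0.00016 · 176.5 / (14.155 · 1.2241) ≈ 0.0016298
Gain = 20 log₁₀(0.0016298) ≈ -55.76 dB
∠H = (89.68°) − (85.95° + 35.22°) = -31.49°

ω = 2: -72.9 dB, 40.2°; ω = 353: -55.8 dB, -31.5°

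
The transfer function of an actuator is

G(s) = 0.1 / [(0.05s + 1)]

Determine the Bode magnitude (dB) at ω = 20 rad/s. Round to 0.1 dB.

-23.0 dB

At ω = 20 rad/s:
pole (1 + j20·0.05) = 1 + j1 → |·| ≈ 1.4142, ∠ ≈ 45.00°
|G| = 0.1 · 1 / (1.4142) ≈ 0.070711
Gain = 20 log₁₀(0.070711) ≈ -23.01 dB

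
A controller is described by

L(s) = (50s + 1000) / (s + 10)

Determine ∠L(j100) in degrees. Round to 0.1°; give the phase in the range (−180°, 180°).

Substitute s = j100:
Numerator: 50(j100) + 1000 = 1000 + j5000
Denominator: (j100) + 10 = 10 + j100
|N| = √(1000² + 5000²) ≈ 5099, ∠N ≈ 78.69°
|D| = √(10² + 100²) ≈ 100.5, ∠D ≈ 84.29°
∠L = 78.69° − 84.29° = -5.60°

-5.6°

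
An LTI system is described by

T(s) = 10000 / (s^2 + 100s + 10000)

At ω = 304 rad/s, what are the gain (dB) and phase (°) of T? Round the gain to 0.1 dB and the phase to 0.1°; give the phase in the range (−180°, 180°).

At s = jω = j304:
quadratic: (j304)² + 100·j304 + 10000 = -82416 + j30400 → |·| ≈ 87844, ∠ ≈ 159.75°
|T| = 10000 / 87844 ≈ 0.11384
Gain = 20 log₁₀(0.11384) ≈ -18.87 dB
∠T = 0.00° − 159.75° = -159.75°

-18.9 dB, -159.8°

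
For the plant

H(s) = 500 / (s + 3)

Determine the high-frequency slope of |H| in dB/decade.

Each pole contributes −20 dB/decade at high frequency; each zero contributes +20 dB/decade.
Net: 0 zero(s) − 1 pole(s) → -20 dB/decade.

-20 dB/decade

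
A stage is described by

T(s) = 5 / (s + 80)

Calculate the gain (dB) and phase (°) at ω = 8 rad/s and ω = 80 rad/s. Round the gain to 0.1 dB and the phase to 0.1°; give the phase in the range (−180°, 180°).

ω = 8: -24.1 dB, -5.7°; ω = 80: -27.1 dB, -45.0°

Substitute s = j8:
Numerator: 5 = 5 + j0
Denominator: (j8) + 80 = 80 + j8
|N| = √(5² + 0²) ≈ 5, ∠N ≈ 0.00°
|D| = √(80² + 8²) ≈ 80.399, ∠D ≈ 5.71°
|T| = 5 / 80.399 ≈ 0.06219
Gain = 20 log₁₀(0.06219) ≈ -24.13 dB
∠T = 0.00° − 5.71° = -5.71°

Substitute s = j80:
Numerator: 5 = 5 + j0
Denominator: (j80) + 80 = 80 + j80
|N| = √(5² + 0²) ≈ 5, ∠N ≈ 0.00°
|D| = √(80² + 80²) ≈ 113.14, ∠D ≈ 45.00°
|T| = 5 / 113.14 ≈ 0.044193
Gain = 20 log₁₀(0.044193) ≈ -27.09 dB
∠T = 0.00° − 45.00° = -45.00°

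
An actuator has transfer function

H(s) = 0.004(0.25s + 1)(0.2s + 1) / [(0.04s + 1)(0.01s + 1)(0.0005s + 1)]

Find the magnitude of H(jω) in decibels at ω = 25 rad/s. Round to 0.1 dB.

At ω = 25 rad/s:
zero (1 + j25·0.25) = 1 + j6.25 → |·| ≈ 6.3295, ∠ ≈ 80.91°
zero (1 + j25·0.2) = 1 + j5 → |·| ≈ 5.099, ∠ ≈ 78.69°
pole (1 + j25·0.04) = 1 + j1 → |·| ≈ 1.4142, ∠ ≈ 45.00°
pole (1 + j25·0.01) = 1 + j0.25 → |·| ≈ 1.0308, ∠ ≈ 14.04°
pole (1 + j25·0.0005) = 1 + j0.0125 → |·| ≈ 1.0001, ∠ ≈ 0.72°
|H| = 0.004 · 6.3295 · 5.099 / (1.4142 · 1.0308 · 1.0001) ≈ 0.088549
Gain = 20 log₁₀(0.088549) ≈ -21.06 dB

-21.1 dB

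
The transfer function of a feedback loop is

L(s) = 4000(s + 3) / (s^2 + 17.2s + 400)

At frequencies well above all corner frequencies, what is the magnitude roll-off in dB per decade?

-20 dB/decade

Each pole contributes −20 dB/decade at high frequency; each zero contributes +20 dB/decade.
Net: 1 zero(s) − 2 pole(s) → -20 dB/decade.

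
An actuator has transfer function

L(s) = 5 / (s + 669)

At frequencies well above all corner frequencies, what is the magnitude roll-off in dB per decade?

-20 dB/decade

Each pole contributes −20 dB/decade at high frequency; each zero contributes +20 dB/decade.
Net: 0 zero(s) − 1 pole(s) → -20 dB/decade.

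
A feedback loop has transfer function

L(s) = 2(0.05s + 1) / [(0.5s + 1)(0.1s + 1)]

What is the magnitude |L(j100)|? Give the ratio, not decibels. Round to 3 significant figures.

At ω = 100 rad/s:
zero (1 + j100·0.05) = 1 + j5 → |·| ≈ 5.099, ∠ ≈ 78.69°
pole (1 + j100·0.5) = 1 + j50 → |·| ≈ 50.01, ∠ ≈ 88.85°
pole (1 + j100·0.1) = 1 + j10 → |·| ≈ 10.05, ∠ ≈ 84.29°
|L| = 2 · 5.099 / (50.01 · 10.05) ≈ 0.02029

0.0203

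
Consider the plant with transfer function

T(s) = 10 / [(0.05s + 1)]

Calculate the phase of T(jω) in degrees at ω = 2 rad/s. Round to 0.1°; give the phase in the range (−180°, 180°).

-5.7°

At ω = 2 rad/s:
pole (1 + j2·0.05) = 1 + j0.1 → |·| ≈ 1.005, ∠ ≈ 5.71°
∠T = (0°) − (5.71°) = -5.71°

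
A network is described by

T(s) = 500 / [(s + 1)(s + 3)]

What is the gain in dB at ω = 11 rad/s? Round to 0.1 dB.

At s = jω = j11:
pole (s+1): 1 + j11 → |·| = √(1²+11²) = √122 ≈ 11.045, ∠ = arctan(11/1) ≈ 84.81°
pole (s+3): 3 + j11 → |·| = √(3²+11²) = √130 ≈ 11.402, ∠ = arctan(11/3) ≈ 74.74°
|T| = 500 / 125.94 ≈ 3.9701
Gain = 20 log₁₀(3.9701) ≈ 11.98 dB

12.0 dB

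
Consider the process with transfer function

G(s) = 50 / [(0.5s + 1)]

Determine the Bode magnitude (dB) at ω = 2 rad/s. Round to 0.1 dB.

31.0 dB

At ω = 2 rad/s:
pole (1 + j2·0.5) = 1 + j1 → |·| ≈ 1.4142, ∠ ≈ 45.00°
|G| = 50 · 1 / (1.4142) ≈ 35.356
Gain = 20 log₁₀(35.356) ≈ 30.97 dB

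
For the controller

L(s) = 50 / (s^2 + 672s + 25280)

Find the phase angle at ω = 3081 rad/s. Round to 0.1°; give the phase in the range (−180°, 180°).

-167.7°

Substitute s = j3081:
Numerator: 50 = 50 + j0
Denominator: (j3081)^2 + 672(j3081) + 25280 = -9467281 + j2070432
|N| = √(50² + 0²) ≈ 50, ∠N ≈ 0.00°
|D| = √(9467281² + 2070432²) ≈ 9.691e+06, ∠D ≈ 167.66°
∠L = 0.00° − 167.66° = -167.66°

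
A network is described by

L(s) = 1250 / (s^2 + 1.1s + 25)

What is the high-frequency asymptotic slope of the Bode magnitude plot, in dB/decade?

-40 dB/decade

Each pole contributes −20 dB/decade at high frequency; each zero contributes +20 dB/decade.
Net: 0 zero(s) − 2 pole(s) → -40 dB/decade.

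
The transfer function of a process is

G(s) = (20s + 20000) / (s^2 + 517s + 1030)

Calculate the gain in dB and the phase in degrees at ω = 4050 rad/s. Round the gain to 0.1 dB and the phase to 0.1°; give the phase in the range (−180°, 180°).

Substitute s = j4050:
Numerator: 20(j4050) + 20000 = 20000 + j81000
Denominator: (j4050)^2 + 517(j4050) + 1030 = -16401470 + j2093850
|N| = √(20000² + 81000²) ≈ 83433, ∠N ≈ 76.13°
|D| = √(16401470² + 2093850²) ≈ 1.6535e+07, ∠D ≈ 172.72°
|G| = 83433 / 1.6535e+07 ≈ 0.0050458
Gain = 20 log₁₀(0.0050458) ≈ -45.94 dB
∠G = 76.13° − 172.72° = -96.59°

-45.9 dB, -96.6°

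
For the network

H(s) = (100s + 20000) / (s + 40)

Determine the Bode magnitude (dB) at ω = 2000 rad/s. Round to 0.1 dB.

40.0 dB

Substitute s = j2000:
Numerator: 100(j2000) + 20000 = 20000 + j200000
Denominator: (j2000) + 40 = 40 + j2000
|N| = √(20000² + 200000²) ≈ 2.01e+05, ∠N ≈ 84.29°
|D| = √(40² + 2000²) ≈ 2000.4, ∠D ≈ 88.85°
|H| = 2.01e+05 / 2000.4 ≈ 100.48
Gain = 20 log₁₀(100.48) ≈ 40.04 dB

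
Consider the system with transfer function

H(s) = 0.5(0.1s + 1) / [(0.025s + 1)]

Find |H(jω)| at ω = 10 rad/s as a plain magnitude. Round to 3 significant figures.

0.686

At ω = 10 rad/s:
zero (1 + j10·0.1) = 1 + j1 → |·| ≈ 1.4142, ∠ ≈ 45.00°
pole (1 + j10·0.025) = 1 + j0.25 → |·| ≈ 1.0308, ∠ ≈ 14.04°
|H| = 0.5 · 1.4142 / (1.0308) ≈ 0.68597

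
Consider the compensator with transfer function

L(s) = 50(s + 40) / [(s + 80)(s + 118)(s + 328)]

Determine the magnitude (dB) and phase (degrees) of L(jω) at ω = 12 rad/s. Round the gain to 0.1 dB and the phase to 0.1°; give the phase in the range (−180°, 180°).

-63.6 dB, 0.3°

At s = jω = j12:
zero (s+40): 40 + j12 → |·| = √(40²+12²) = √1744 ≈ 41.761, ∠ = arctan(12/40) ≈ 16.70°
pole (s+80): 80 + j12 → |·| = √(80²+12²) = √6544 ≈ 80.895, ∠ = arctan(12/80) ≈ 8.53°
pole (s+118): 118 + j12 → |·| = √(118²+12²) = √14068 ≈ 118.61, ∠ = arctan(12/118) ≈ 5.81°
pole (s+328): 328 + j12 → |·| = √(328²+12²) = √107728 ≈ 328.22, ∠ = arctan(12/328) ≈ 2.10°
|L| = 50 · 41.761 / 3.1493e+06 ≈ 0.00066302
Gain = 20 log₁₀(0.00066302) ≈ -63.57 dB
∠L = 16.70° − 16.44° = 0.26°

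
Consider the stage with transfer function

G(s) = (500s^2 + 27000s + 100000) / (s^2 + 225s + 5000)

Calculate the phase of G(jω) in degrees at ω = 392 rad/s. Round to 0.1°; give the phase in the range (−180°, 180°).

22.8°

Substitute s = j392:
Numerator: 500(j392)^2 + 27000(j392) + 100000 = -76732000 + j10584000
Denominator: (j392)^2 + 225(j392) + 5000 = -148664 + j88200
|N| = √(76732000² + 10584000²) ≈ 7.7459e+07, ∠N ≈ 172.15°
|D| = √(148664² + 88200²) ≈ 1.7286e+05, ∠D ≈ 149.32°
∠G = 172.15° − 149.32° = 22.83°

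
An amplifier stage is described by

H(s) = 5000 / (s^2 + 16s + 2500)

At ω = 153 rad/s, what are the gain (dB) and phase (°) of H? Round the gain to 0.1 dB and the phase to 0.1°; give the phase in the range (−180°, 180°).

-12.5 dB, -173.3°

At s = jω = j153:
quadratic: (j153)² + 16·j153 + 2500 = -20909 + j2448 → |·| ≈ 21052, ∠ ≈ 173.32°
|H| = 5000 / 21052 ≈ 0.23751
Gain = 20 log₁₀(0.23751) ≈ -12.49 dB
∠H = 0.00° − 173.32° = -173.32°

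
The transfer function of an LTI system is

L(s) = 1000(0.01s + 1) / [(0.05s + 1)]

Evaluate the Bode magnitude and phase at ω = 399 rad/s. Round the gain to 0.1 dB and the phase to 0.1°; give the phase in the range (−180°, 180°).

46.3 dB, -11.2°

At ω = 399 rad/s:
zero (1 + j399·0.01) = 1 + j3.99 → |·| ≈ 4.1134, ∠ ≈ 75.93°
pole (1 + j399·0.05) = 1 + j19.95 → |·| ≈ 19.975, ∠ ≈ 87.13°
|L| = 1000 · 4.1134 / (19.975) ≈ 205.93
Gain = 20 log₁₀(205.93) ≈ 46.27 dB
∠L = (75.93°) − (87.13°) = -11.20°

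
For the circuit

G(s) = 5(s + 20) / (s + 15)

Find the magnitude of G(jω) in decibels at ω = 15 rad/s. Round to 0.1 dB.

At s = jω = j15:
zero (s+20): 20 + j15 → |·| = √(20²+15²) = √625 ≈ 25, ∠ = arctan(15/20) ≈ 36.87°
pole (s+15): 15 + j15 → |·| = √(15²+15²) = √450 ≈ 21.213, ∠ = arctan(15/15) ≈ 45.00°
|G| = 5 · 25 / 21.213 ≈ 5.8926
Gain = 20 log₁₀(5.8926) ≈ 15.41 dB

15.4 dB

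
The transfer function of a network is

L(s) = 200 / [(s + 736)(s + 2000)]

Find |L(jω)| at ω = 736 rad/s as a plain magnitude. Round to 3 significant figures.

At s = jω = j736:
pole (s+736): 736 + j736 → |·| = √(736²+736²) = √1083392 ≈ 1040.9, ∠ = arctan(736/736) ≈ 45.00°
pole (s+2000): 2000 + j736 → |·| = √(2000²+736²) = √4541696 ≈ 2131.1, ∠ = arctan(736/2000) ≈ 20.20°
|L| = 200 / 2.2183e+06 ≈ 9.0159e-05

9.02e-05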